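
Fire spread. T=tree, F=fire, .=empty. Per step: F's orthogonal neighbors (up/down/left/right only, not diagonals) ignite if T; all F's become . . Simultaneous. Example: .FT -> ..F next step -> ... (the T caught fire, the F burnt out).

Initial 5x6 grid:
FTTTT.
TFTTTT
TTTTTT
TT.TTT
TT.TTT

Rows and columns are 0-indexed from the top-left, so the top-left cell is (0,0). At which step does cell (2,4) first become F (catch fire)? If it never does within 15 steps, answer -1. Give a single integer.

Step 1: cell (2,4)='T' (+4 fires, +2 burnt)
Step 2: cell (2,4)='T' (+5 fires, +4 burnt)
Step 3: cell (2,4)='T' (+5 fires, +5 burnt)
Step 4: cell (2,4)='F' (+5 fires, +5 burnt)
  -> target ignites at step 4
Step 5: cell (2,4)='.' (+3 fires, +5 burnt)
Step 6: cell (2,4)='.' (+2 fires, +3 burnt)
Step 7: cell (2,4)='.' (+1 fires, +2 burnt)
Step 8: cell (2,4)='.' (+0 fires, +1 burnt)
  fire out at step 8

4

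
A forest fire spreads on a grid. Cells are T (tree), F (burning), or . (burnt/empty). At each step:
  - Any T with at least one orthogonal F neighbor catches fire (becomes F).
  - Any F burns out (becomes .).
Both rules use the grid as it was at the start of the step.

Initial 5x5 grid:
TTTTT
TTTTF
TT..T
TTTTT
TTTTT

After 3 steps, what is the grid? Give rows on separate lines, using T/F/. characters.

Step 1: 3 trees catch fire, 1 burn out
  TTTTF
  TTTF.
  TT..F
  TTTTT
  TTTTT
Step 2: 3 trees catch fire, 3 burn out
  TTTF.
  TTF..
  TT...
  TTTTF
  TTTTT
Step 3: 4 trees catch fire, 3 burn out
  TTF..
  TF...
  TT...
  TTTF.
  TTTTF

TTF..
TF...
TT...
TTTF.
TTTTF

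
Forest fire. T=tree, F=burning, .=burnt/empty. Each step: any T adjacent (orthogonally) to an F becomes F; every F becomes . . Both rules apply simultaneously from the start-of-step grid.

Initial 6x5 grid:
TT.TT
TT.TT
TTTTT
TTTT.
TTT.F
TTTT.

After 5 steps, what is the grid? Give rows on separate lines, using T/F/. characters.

Step 1: 0 trees catch fire, 1 burn out
  TT.TT
  TT.TT
  TTTTT
  TTTT.
  TTT..
  TTTT.
Step 2: 0 trees catch fire, 0 burn out
  TT.TT
  TT.TT
  TTTTT
  TTTT.
  TTT..
  TTTT.
Step 3: 0 trees catch fire, 0 burn out
  TT.TT
  TT.TT
  TTTTT
  TTTT.
  TTT..
  TTTT.
Step 4: 0 trees catch fire, 0 burn out
  TT.TT
  TT.TT
  TTTTT
  TTTT.
  TTT..
  TTTT.
Step 5: 0 trees catch fire, 0 burn out
  TT.TT
  TT.TT
  TTTTT
  TTTT.
  TTT..
  TTTT.

TT.TT
TT.TT
TTTTT
TTTT.
TTT..
TTTT.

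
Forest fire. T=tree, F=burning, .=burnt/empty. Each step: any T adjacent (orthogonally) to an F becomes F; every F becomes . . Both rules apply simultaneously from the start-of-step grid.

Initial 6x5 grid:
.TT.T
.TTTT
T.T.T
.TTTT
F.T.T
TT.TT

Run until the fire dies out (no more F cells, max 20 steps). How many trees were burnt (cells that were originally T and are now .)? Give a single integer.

Answer: 2

Derivation:
Step 1: +1 fires, +1 burnt (F count now 1)
Step 2: +1 fires, +1 burnt (F count now 1)
Step 3: +0 fires, +1 burnt (F count now 0)
Fire out after step 3
Initially T: 20, now '.': 12
Total burnt (originally-T cells now '.'): 2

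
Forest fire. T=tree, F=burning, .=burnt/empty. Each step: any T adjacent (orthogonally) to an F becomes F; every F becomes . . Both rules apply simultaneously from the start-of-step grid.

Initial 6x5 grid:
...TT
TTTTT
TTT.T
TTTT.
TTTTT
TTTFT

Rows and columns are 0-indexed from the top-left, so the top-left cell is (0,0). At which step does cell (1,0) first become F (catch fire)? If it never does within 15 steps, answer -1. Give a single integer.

Step 1: cell (1,0)='T' (+3 fires, +1 burnt)
Step 2: cell (1,0)='T' (+4 fires, +3 burnt)
Step 3: cell (1,0)='T' (+3 fires, +4 burnt)
Step 4: cell (1,0)='T' (+3 fires, +3 burnt)
Step 5: cell (1,0)='T' (+3 fires, +3 burnt)
Step 6: cell (1,0)='T' (+3 fires, +3 burnt)
Step 7: cell (1,0)='F' (+3 fires, +3 burnt)
  -> target ignites at step 7
Step 8: cell (1,0)='.' (+2 fires, +3 burnt)
Step 9: cell (1,0)='.' (+0 fires, +2 burnt)
  fire out at step 9

7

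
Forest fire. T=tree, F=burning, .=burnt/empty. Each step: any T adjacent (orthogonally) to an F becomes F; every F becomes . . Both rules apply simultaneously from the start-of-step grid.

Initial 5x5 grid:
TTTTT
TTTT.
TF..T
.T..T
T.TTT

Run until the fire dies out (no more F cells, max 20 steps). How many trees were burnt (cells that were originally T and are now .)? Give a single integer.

Answer: 11

Derivation:
Step 1: +3 fires, +1 burnt (F count now 3)
Step 2: +3 fires, +3 burnt (F count now 3)
Step 3: +3 fires, +3 burnt (F count now 3)
Step 4: +1 fires, +3 burnt (F count now 1)
Step 5: +1 fires, +1 burnt (F count now 1)
Step 6: +0 fires, +1 burnt (F count now 0)
Fire out after step 6
Initially T: 17, now '.': 19
Total burnt (originally-T cells now '.'): 11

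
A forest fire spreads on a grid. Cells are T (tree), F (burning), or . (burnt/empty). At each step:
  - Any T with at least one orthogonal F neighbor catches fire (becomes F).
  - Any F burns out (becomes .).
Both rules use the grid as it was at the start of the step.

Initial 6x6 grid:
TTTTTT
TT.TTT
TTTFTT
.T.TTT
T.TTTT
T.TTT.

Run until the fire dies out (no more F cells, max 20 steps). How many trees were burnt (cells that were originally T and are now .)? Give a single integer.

Answer: 27

Derivation:
Step 1: +4 fires, +1 burnt (F count now 4)
Step 2: +6 fires, +4 burnt (F count now 6)
Step 3: +10 fires, +6 burnt (F count now 10)
Step 4: +6 fires, +10 burnt (F count now 6)
Step 5: +1 fires, +6 burnt (F count now 1)
Step 6: +0 fires, +1 burnt (F count now 0)
Fire out after step 6
Initially T: 29, now '.': 34
Total burnt (originally-T cells now '.'): 27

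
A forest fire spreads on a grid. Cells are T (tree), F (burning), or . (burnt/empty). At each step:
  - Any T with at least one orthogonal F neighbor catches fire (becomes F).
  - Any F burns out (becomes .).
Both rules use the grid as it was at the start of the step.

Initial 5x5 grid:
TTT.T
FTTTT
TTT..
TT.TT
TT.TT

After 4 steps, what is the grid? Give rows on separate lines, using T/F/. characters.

Step 1: 3 trees catch fire, 1 burn out
  FTT.T
  .FTTT
  FTT..
  TT.TT
  TT.TT
Step 2: 4 trees catch fire, 3 burn out
  .FT.T
  ..FTT
  .FT..
  FT.TT
  TT.TT
Step 3: 5 trees catch fire, 4 burn out
  ..F.T
  ...FT
  ..F..
  .F.TT
  FT.TT
Step 4: 2 trees catch fire, 5 burn out
  ....T
  ....F
  .....
  ...TT
  .F.TT

....T
....F
.....
...TT
.F.TT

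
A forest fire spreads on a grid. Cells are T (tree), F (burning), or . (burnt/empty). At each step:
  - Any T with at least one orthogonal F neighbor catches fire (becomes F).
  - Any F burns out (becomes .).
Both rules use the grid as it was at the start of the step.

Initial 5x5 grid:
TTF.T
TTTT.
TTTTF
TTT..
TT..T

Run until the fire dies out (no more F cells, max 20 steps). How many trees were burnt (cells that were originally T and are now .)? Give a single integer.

Answer: 15

Derivation:
Step 1: +3 fires, +2 burnt (F count now 3)
Step 2: +4 fires, +3 burnt (F count now 4)
Step 3: +3 fires, +4 burnt (F count now 3)
Step 4: +2 fires, +3 burnt (F count now 2)
Step 5: +2 fires, +2 burnt (F count now 2)
Step 6: +1 fires, +2 burnt (F count now 1)
Step 7: +0 fires, +1 burnt (F count now 0)
Fire out after step 7
Initially T: 17, now '.': 23
Total burnt (originally-T cells now '.'): 15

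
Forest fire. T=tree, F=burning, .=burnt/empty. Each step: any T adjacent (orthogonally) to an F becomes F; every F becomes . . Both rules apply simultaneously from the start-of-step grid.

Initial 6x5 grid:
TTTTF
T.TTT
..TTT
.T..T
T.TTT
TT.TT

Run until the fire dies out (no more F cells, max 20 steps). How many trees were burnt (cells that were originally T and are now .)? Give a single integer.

Answer: 17

Derivation:
Step 1: +2 fires, +1 burnt (F count now 2)
Step 2: +3 fires, +2 burnt (F count now 3)
Step 3: +4 fires, +3 burnt (F count now 4)
Step 4: +3 fires, +4 burnt (F count now 3)
Step 5: +3 fires, +3 burnt (F count now 3)
Step 6: +2 fires, +3 burnt (F count now 2)
Step 7: +0 fires, +2 burnt (F count now 0)
Fire out after step 7
Initially T: 21, now '.': 26
Total burnt (originally-T cells now '.'): 17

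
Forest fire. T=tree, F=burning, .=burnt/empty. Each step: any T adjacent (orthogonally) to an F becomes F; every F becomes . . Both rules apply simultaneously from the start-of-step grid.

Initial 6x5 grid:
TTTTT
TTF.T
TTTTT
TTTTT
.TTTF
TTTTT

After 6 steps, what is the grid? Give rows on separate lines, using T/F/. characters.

Step 1: 6 trees catch fire, 2 burn out
  TTFTT
  TF..T
  TTFTT
  TTTTF
  .TTF.
  TTTTF
Step 2: 10 trees catch fire, 6 burn out
  TF.FT
  F...T
  TF.FF
  TTFF.
  .TF..
  TTTF.
Step 3: 7 trees catch fire, 10 burn out
  F...F
  ....F
  F....
  TF...
  .F...
  TTF..
Step 4: 2 trees catch fire, 7 burn out
  .....
  .....
  .....
  F....
  .....
  TF...
Step 5: 1 trees catch fire, 2 burn out
  .....
  .....
  .....
  .....
  .....
  F....
Step 6: 0 trees catch fire, 1 burn out
  .....
  .....
  .....
  .....
  .....
  .....

.....
.....
.....
.....
.....
.....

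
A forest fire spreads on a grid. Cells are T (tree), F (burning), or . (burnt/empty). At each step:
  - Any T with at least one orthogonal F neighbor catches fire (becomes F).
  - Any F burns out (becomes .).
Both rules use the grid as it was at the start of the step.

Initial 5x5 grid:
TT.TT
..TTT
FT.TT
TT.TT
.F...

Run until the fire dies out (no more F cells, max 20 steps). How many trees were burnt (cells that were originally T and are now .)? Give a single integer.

Answer: 3

Derivation:
Step 1: +3 fires, +2 burnt (F count now 3)
Step 2: +0 fires, +3 burnt (F count now 0)
Fire out after step 2
Initially T: 14, now '.': 14
Total burnt (originally-T cells now '.'): 3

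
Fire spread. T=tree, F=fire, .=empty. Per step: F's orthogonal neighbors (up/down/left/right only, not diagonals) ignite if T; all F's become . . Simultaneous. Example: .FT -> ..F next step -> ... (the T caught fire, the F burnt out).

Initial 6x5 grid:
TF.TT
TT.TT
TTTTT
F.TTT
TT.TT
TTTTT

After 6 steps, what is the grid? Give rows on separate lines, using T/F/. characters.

Step 1: 4 trees catch fire, 2 burn out
  F..TT
  TF.TT
  FTTTT
  ..TTT
  FT.TT
  TTTTT
Step 2: 4 trees catch fire, 4 burn out
  ...TT
  F..TT
  .FTTT
  ..TTT
  .F.TT
  FTTTT
Step 3: 2 trees catch fire, 4 burn out
  ...TT
  ...TT
  ..FTT
  ..TTT
  ...TT
  .FTTT
Step 4: 3 trees catch fire, 2 burn out
  ...TT
  ...TT
  ...FT
  ..FTT
  ...TT
  ..FTT
Step 5: 4 trees catch fire, 3 burn out
  ...TT
  ...FT
  ....F
  ...FT
  ...TT
  ...FT
Step 6: 5 trees catch fire, 4 burn out
  ...FT
  ....F
  .....
  ....F
  ...FT
  ....F

...FT
....F
.....
....F
...FT
....F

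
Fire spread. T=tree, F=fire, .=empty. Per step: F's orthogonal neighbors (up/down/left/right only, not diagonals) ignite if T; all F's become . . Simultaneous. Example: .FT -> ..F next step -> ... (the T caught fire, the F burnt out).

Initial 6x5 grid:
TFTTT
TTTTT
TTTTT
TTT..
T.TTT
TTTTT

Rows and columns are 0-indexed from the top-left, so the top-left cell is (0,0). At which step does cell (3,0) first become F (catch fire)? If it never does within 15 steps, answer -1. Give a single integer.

Step 1: cell (3,0)='T' (+3 fires, +1 burnt)
Step 2: cell (3,0)='T' (+4 fires, +3 burnt)
Step 3: cell (3,0)='T' (+5 fires, +4 burnt)
Step 4: cell (3,0)='F' (+4 fires, +5 burnt)
  -> target ignites at step 4
Step 5: cell (3,0)='.' (+3 fires, +4 burnt)
Step 6: cell (3,0)='.' (+3 fires, +3 burnt)
Step 7: cell (3,0)='.' (+3 fires, +3 burnt)
Step 8: cell (3,0)='.' (+1 fires, +3 burnt)
Step 9: cell (3,0)='.' (+0 fires, +1 burnt)
  fire out at step 9

4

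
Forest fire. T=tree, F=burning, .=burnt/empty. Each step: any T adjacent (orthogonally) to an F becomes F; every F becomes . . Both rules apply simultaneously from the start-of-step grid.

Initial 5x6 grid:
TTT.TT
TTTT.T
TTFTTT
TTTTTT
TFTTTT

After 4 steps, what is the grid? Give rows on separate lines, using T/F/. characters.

Step 1: 7 trees catch fire, 2 burn out
  TTT.TT
  TTFT.T
  TF.FTT
  TFFTTT
  F.FTTT
Step 2: 8 trees catch fire, 7 burn out
  TTF.TT
  TF.F.T
  F...FT
  F..FTT
  ...FTT
Step 3: 5 trees catch fire, 8 burn out
  TF..TT
  F....T
  .....F
  ....FT
  ....FT
Step 4: 4 trees catch fire, 5 burn out
  F...TT
  .....F
  ......
  .....F
  .....F

F...TT
.....F
......
.....F
.....F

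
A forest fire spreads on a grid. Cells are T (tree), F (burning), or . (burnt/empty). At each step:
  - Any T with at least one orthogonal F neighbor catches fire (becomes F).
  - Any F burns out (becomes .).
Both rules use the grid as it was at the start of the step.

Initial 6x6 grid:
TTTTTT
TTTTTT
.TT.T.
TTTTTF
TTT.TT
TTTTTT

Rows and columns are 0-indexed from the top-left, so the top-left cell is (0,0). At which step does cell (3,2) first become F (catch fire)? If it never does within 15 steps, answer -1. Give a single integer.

Step 1: cell (3,2)='T' (+2 fires, +1 burnt)
Step 2: cell (3,2)='T' (+4 fires, +2 burnt)
Step 3: cell (3,2)='F' (+3 fires, +4 burnt)
  -> target ignites at step 3
Step 4: cell (3,2)='.' (+7 fires, +3 burnt)
Step 5: cell (3,2)='.' (+7 fires, +7 burnt)
Step 6: cell (3,2)='.' (+4 fires, +7 burnt)
Step 7: cell (3,2)='.' (+3 fires, +4 burnt)
Step 8: cell (3,2)='.' (+1 fires, +3 burnt)
Step 9: cell (3,2)='.' (+0 fires, +1 burnt)
  fire out at step 9

3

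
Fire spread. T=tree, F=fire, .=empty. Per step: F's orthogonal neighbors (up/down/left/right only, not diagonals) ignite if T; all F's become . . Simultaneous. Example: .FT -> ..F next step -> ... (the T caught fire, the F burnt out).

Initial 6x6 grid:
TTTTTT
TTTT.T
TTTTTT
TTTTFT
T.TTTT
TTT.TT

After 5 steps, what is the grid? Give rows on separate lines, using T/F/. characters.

Step 1: 4 trees catch fire, 1 burn out
  TTTTTT
  TTTT.T
  TTTTFT
  TTTF.F
  T.TTFT
  TTT.TT
Step 2: 6 trees catch fire, 4 burn out
  TTTTTT
  TTTT.T
  TTTF.F
  TTF...
  T.TF.F
  TTT.FT
Step 3: 6 trees catch fire, 6 burn out
  TTTTTT
  TTTF.F
  TTF...
  TF....
  T.F...
  TTT..F
Step 4: 6 trees catch fire, 6 burn out
  TTTFTF
  TTF...
  TF....
  F.....
  T.....
  TTF...
Step 5: 6 trees catch fire, 6 burn out
  TTF.F.
  TF....
  F.....
  ......
  F.....
  TF....

TTF.F.
TF....
F.....
......
F.....
TF....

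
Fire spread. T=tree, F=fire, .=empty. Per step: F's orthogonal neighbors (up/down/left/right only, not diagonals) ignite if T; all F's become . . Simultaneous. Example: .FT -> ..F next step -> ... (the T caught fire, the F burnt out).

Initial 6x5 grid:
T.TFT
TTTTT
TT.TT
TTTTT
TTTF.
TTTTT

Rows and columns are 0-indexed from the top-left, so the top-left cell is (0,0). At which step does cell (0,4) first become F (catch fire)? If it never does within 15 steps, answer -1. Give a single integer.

Step 1: cell (0,4)='F' (+6 fires, +2 burnt)
  -> target ignites at step 1
Step 2: cell (0,4)='.' (+8 fires, +6 burnt)
Step 3: cell (0,4)='.' (+5 fires, +8 burnt)
Step 4: cell (0,4)='.' (+4 fires, +5 burnt)
Step 5: cell (0,4)='.' (+2 fires, +4 burnt)
Step 6: cell (0,4)='.' (+0 fires, +2 burnt)
  fire out at step 6

1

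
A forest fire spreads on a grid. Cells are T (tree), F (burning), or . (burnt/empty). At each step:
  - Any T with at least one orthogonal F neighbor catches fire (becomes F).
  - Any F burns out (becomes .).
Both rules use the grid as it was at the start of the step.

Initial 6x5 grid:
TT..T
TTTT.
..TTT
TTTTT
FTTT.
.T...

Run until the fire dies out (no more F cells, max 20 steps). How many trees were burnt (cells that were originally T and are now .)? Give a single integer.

Answer: 18

Derivation:
Step 1: +2 fires, +1 burnt (F count now 2)
Step 2: +3 fires, +2 burnt (F count now 3)
Step 3: +2 fires, +3 burnt (F count now 2)
Step 4: +2 fires, +2 burnt (F count now 2)
Step 5: +3 fires, +2 burnt (F count now 3)
Step 6: +3 fires, +3 burnt (F count now 3)
Step 7: +2 fires, +3 burnt (F count now 2)
Step 8: +1 fires, +2 burnt (F count now 1)
Step 9: +0 fires, +1 burnt (F count now 0)
Fire out after step 9
Initially T: 19, now '.': 29
Total burnt (originally-T cells now '.'): 18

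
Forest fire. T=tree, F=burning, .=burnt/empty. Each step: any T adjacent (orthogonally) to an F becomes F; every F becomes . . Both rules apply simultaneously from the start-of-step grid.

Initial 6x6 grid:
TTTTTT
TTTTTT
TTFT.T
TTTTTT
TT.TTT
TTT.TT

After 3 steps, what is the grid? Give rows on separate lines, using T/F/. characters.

Step 1: 4 trees catch fire, 1 burn out
  TTTTTT
  TTFTTT
  TF.F.T
  TTFTTT
  TT.TTT
  TTT.TT
Step 2: 6 trees catch fire, 4 burn out
  TTFTTT
  TF.FTT
  F....T
  TF.FTT
  TT.TTT
  TTT.TT
Step 3: 8 trees catch fire, 6 burn out
  TF.FTT
  F...FT
  .....T
  F...FT
  TF.FTT
  TTT.TT

TF.FTT
F...FT
.....T
F...FT
TF.FTT
TTT.TT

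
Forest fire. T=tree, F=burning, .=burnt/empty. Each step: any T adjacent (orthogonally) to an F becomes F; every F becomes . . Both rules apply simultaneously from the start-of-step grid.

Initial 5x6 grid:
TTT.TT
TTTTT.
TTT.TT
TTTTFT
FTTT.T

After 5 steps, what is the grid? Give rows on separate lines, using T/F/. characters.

Step 1: 5 trees catch fire, 2 burn out
  TTT.TT
  TTTTT.
  TTT.FT
  FTTF.F
  .FTT.T
Step 2: 8 trees catch fire, 5 burn out
  TTT.TT
  TTTTF.
  FTT..F
  .FF...
  ..FF.F
Step 3: 5 trees catch fire, 8 burn out
  TTT.FT
  FTTF..
  .FF...
  ......
  ......
Step 4: 4 trees catch fire, 5 burn out
  FTT..F
  .FF...
  ......
  ......
  ......
Step 5: 2 trees catch fire, 4 burn out
  .FF...
  ......
  ......
  ......
  ......

.FF...
......
......
......
......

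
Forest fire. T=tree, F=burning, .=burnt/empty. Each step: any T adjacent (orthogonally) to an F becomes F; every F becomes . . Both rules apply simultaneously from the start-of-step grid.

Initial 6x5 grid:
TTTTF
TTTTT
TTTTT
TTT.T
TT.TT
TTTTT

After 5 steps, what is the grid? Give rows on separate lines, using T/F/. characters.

Step 1: 2 trees catch fire, 1 burn out
  TTTF.
  TTTTF
  TTTTT
  TTT.T
  TT.TT
  TTTTT
Step 2: 3 trees catch fire, 2 burn out
  TTF..
  TTTF.
  TTTTF
  TTT.T
  TT.TT
  TTTTT
Step 3: 4 trees catch fire, 3 burn out
  TF...
  TTF..
  TTTF.
  TTT.F
  TT.TT
  TTTTT
Step 4: 4 trees catch fire, 4 burn out
  F....
  TF...
  TTF..
  TTT..
  TT.TF
  TTTTT
Step 5: 5 trees catch fire, 4 burn out
  .....
  F....
  TF...
  TTF..
  TT.F.
  TTTTF

.....
F....
TF...
TTF..
TT.F.
TTTTF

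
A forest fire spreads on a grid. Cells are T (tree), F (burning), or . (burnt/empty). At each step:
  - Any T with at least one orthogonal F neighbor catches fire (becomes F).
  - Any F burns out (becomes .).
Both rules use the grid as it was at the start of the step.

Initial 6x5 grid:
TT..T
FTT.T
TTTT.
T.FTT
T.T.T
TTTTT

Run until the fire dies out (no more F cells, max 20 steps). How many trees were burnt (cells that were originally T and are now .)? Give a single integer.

Answer: 19

Derivation:
Step 1: +6 fires, +2 burnt (F count now 6)
Step 2: +7 fires, +6 burnt (F count now 7)
Step 3: +4 fires, +7 burnt (F count now 4)
Step 4: +2 fires, +4 burnt (F count now 2)
Step 5: +0 fires, +2 burnt (F count now 0)
Fire out after step 5
Initially T: 21, now '.': 28
Total burnt (originally-T cells now '.'): 19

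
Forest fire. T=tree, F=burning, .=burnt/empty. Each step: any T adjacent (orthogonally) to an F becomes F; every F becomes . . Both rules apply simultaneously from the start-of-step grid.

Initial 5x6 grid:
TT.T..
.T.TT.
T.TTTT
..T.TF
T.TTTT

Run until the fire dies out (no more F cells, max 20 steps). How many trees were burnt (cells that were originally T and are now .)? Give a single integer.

Step 1: +3 fires, +1 burnt (F count now 3)
Step 2: +2 fires, +3 burnt (F count now 2)
Step 3: +3 fires, +2 burnt (F count now 3)
Step 4: +3 fires, +3 burnt (F count now 3)
Step 5: +2 fires, +3 burnt (F count now 2)
Step 6: +0 fires, +2 burnt (F count now 0)
Fire out after step 6
Initially T: 18, now '.': 25
Total burnt (originally-T cells now '.'): 13

Answer: 13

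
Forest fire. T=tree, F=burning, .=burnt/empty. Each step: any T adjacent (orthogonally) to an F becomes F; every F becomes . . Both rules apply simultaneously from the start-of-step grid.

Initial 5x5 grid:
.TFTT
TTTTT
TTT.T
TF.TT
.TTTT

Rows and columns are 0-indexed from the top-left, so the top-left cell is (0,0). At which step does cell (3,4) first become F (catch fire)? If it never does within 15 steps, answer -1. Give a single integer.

Step 1: cell (3,4)='T' (+6 fires, +2 burnt)
Step 2: cell (3,4)='T' (+6 fires, +6 burnt)
Step 3: cell (3,4)='T' (+3 fires, +6 burnt)
Step 4: cell (3,4)='T' (+3 fires, +3 burnt)
Step 5: cell (3,4)='F' (+1 fires, +3 burnt)
  -> target ignites at step 5
Step 6: cell (3,4)='.' (+0 fires, +1 burnt)
  fire out at step 6

5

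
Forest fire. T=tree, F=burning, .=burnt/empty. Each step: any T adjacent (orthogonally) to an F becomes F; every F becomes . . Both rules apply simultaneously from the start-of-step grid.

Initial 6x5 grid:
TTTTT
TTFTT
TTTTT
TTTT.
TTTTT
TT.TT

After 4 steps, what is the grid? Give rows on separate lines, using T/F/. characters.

Step 1: 4 trees catch fire, 1 burn out
  TTFTT
  TF.FT
  TTFTT
  TTTT.
  TTTTT
  TT.TT
Step 2: 7 trees catch fire, 4 burn out
  TF.FT
  F...F
  TF.FT
  TTFT.
  TTTTT
  TT.TT
Step 3: 7 trees catch fire, 7 burn out
  F...F
  .....
  F...F
  TF.F.
  TTFTT
  TT.TT
Step 4: 3 trees catch fire, 7 burn out
  .....
  .....
  .....
  F....
  TF.FT
  TT.TT

.....
.....
.....
F....
TF.FT
TT.TT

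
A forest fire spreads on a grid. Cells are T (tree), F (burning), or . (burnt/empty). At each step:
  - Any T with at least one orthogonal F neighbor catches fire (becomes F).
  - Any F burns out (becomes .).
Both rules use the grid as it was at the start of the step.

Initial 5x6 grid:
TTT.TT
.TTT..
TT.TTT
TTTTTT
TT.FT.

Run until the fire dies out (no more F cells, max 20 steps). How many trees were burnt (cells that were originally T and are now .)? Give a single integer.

Step 1: +2 fires, +1 burnt (F count now 2)
Step 2: +3 fires, +2 burnt (F count now 3)
Step 3: +4 fires, +3 burnt (F count now 4)
Step 4: +5 fires, +4 burnt (F count now 5)
Step 5: +4 fires, +5 burnt (F count now 4)
Step 6: +1 fires, +4 burnt (F count now 1)
Step 7: +1 fires, +1 burnt (F count now 1)
Step 8: +0 fires, +1 burnt (F count now 0)
Fire out after step 8
Initially T: 22, now '.': 28
Total burnt (originally-T cells now '.'): 20

Answer: 20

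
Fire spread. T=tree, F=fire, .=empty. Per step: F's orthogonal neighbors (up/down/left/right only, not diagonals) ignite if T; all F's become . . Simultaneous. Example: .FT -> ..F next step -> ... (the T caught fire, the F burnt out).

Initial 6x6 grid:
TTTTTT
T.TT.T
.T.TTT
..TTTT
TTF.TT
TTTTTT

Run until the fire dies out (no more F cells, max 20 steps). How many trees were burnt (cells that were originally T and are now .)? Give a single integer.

Answer: 27

Derivation:
Step 1: +3 fires, +1 burnt (F count now 3)
Step 2: +4 fires, +3 burnt (F count now 4)
Step 3: +4 fires, +4 burnt (F count now 4)
Step 4: +5 fires, +4 burnt (F count now 5)
Step 5: +4 fires, +5 burnt (F count now 4)
Step 6: +3 fires, +4 burnt (F count now 3)
Step 7: +2 fires, +3 burnt (F count now 2)
Step 8: +1 fires, +2 burnt (F count now 1)
Step 9: +1 fires, +1 burnt (F count now 1)
Step 10: +0 fires, +1 burnt (F count now 0)
Fire out after step 10
Initially T: 28, now '.': 35
Total burnt (originally-T cells now '.'): 27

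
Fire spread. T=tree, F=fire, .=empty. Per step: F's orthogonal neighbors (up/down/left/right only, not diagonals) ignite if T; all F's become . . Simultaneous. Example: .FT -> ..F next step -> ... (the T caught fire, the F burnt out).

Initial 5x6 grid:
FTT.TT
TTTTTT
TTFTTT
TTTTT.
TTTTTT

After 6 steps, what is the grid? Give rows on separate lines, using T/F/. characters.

Step 1: 6 trees catch fire, 2 burn out
  .FT.TT
  FTFTTT
  TF.FTT
  TTFTT.
  TTTTTT
Step 2: 8 trees catch fire, 6 burn out
  ..F.TT
  .F.FTT
  F...FT
  TF.FT.
  TTFTTT
Step 3: 6 trees catch fire, 8 burn out
  ....TT
  ....FT
  .....F
  F...F.
  TF.FTT
Step 4: 4 trees catch fire, 6 burn out
  ....FT
  .....F
  ......
  ......
  F...FT
Step 5: 2 trees catch fire, 4 burn out
  .....F
  ......
  ......
  ......
  .....F
Step 6: 0 trees catch fire, 2 burn out
  ......
  ......
  ......
  ......
  ......

......
......
......
......
......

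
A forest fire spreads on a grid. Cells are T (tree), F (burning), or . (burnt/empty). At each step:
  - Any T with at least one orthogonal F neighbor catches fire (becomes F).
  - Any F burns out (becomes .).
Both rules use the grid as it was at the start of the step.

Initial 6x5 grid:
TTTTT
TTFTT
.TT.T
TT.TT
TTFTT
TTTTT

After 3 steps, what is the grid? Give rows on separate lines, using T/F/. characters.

Step 1: 7 trees catch fire, 2 burn out
  TTFTT
  TF.FT
  .TF.T
  TT.TT
  TF.FT
  TTFTT
Step 2: 11 trees catch fire, 7 burn out
  TF.FT
  F...F
  .F..T
  TF.FT
  F...F
  TF.FT
Step 3: 7 trees catch fire, 11 burn out
  F...F
  .....
  ....F
  F...F
  .....
  F...F

F...F
.....
....F
F...F
.....
F...F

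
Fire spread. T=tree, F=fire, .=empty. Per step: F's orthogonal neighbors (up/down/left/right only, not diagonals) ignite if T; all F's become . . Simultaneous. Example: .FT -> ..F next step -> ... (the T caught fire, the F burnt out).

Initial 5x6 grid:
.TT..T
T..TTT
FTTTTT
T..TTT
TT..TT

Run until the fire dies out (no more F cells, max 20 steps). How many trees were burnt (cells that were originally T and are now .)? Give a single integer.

Step 1: +3 fires, +1 burnt (F count now 3)
Step 2: +2 fires, +3 burnt (F count now 2)
Step 3: +2 fires, +2 burnt (F count now 2)
Step 4: +3 fires, +2 burnt (F count now 3)
Step 5: +3 fires, +3 burnt (F count now 3)
Step 6: +3 fires, +3 burnt (F count now 3)
Step 7: +2 fires, +3 burnt (F count now 2)
Step 8: +0 fires, +2 burnt (F count now 0)
Fire out after step 8
Initially T: 20, now '.': 28
Total burnt (originally-T cells now '.'): 18

Answer: 18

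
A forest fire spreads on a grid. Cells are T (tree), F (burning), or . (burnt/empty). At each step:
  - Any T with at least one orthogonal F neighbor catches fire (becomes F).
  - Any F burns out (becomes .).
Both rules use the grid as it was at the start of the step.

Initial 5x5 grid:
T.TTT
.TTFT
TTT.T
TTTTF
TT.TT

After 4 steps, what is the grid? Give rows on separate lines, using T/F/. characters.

Step 1: 6 trees catch fire, 2 burn out
  T.TFT
  .TF.F
  TTT.F
  TTTF.
  TT.TF
Step 2: 6 trees catch fire, 6 burn out
  T.F.F
  .F...
  TTF..
  TTF..
  TT.F.
Step 3: 2 trees catch fire, 6 burn out
  T....
  .....
  TF...
  TF...
  TT...
Step 4: 3 trees catch fire, 2 burn out
  T....
  .....
  F....
  F....
  TF...

T....
.....
F....
F....
TF...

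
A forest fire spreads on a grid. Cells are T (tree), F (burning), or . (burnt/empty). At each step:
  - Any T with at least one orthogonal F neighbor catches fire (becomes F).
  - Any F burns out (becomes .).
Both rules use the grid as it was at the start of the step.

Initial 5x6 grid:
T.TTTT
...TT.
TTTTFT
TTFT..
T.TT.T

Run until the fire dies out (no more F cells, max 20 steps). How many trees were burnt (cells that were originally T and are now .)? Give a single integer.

Answer: 17

Derivation:
Step 1: +7 fires, +2 burnt (F count now 7)
Step 2: +5 fires, +7 burnt (F count now 5)
Step 3: +4 fires, +5 burnt (F count now 4)
Step 4: +1 fires, +4 burnt (F count now 1)
Step 5: +0 fires, +1 burnt (F count now 0)
Fire out after step 5
Initially T: 19, now '.': 28
Total burnt (originally-T cells now '.'): 17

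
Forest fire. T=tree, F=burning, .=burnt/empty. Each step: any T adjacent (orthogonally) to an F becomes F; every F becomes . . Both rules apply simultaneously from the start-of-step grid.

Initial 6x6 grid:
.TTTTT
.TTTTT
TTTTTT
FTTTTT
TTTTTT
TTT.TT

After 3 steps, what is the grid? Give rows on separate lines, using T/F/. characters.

Step 1: 3 trees catch fire, 1 burn out
  .TTTTT
  .TTTTT
  FTTTTT
  .FTTTT
  FTTTTT
  TTT.TT
Step 2: 4 trees catch fire, 3 burn out
  .TTTTT
  .TTTTT
  .FTTTT
  ..FTTT
  .FTTTT
  FTT.TT
Step 3: 5 trees catch fire, 4 burn out
  .TTTTT
  .FTTTT
  ..FTTT
  ...FTT
  ..FTTT
  .FT.TT

.TTTTT
.FTTTT
..FTTT
...FTT
..FTTT
.FT.TT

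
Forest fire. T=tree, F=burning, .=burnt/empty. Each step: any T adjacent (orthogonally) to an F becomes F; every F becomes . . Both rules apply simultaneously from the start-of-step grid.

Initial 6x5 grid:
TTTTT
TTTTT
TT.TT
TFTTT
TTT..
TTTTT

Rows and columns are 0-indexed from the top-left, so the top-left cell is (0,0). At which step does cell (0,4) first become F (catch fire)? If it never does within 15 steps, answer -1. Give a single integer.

Step 1: cell (0,4)='T' (+4 fires, +1 burnt)
Step 2: cell (0,4)='T' (+6 fires, +4 burnt)
Step 3: cell (0,4)='T' (+7 fires, +6 burnt)
Step 4: cell (0,4)='T' (+5 fires, +7 burnt)
Step 5: cell (0,4)='T' (+3 fires, +5 burnt)
Step 6: cell (0,4)='F' (+1 fires, +3 burnt)
  -> target ignites at step 6
Step 7: cell (0,4)='.' (+0 fires, +1 burnt)
  fire out at step 7

6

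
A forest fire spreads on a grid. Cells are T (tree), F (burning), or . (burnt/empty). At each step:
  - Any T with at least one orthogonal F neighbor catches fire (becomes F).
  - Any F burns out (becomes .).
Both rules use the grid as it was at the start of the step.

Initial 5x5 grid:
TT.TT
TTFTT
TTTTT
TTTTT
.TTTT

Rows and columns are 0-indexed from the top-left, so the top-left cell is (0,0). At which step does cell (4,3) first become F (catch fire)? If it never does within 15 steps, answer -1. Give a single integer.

Step 1: cell (4,3)='T' (+3 fires, +1 burnt)
Step 2: cell (4,3)='T' (+7 fires, +3 burnt)
Step 3: cell (4,3)='T' (+7 fires, +7 burnt)
Step 4: cell (4,3)='F' (+4 fires, +7 burnt)
  -> target ignites at step 4
Step 5: cell (4,3)='.' (+1 fires, +4 burnt)
Step 6: cell (4,3)='.' (+0 fires, +1 burnt)
  fire out at step 6

4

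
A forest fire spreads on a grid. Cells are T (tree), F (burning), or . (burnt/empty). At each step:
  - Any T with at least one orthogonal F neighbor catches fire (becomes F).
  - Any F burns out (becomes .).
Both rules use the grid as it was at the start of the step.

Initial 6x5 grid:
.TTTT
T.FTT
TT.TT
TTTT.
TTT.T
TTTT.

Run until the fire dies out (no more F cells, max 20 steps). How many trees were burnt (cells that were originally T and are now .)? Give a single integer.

Step 1: +2 fires, +1 burnt (F count now 2)
Step 2: +4 fires, +2 burnt (F count now 4)
Step 3: +3 fires, +4 burnt (F count now 3)
Step 4: +1 fires, +3 burnt (F count now 1)
Step 5: +2 fires, +1 burnt (F count now 2)
Step 6: +4 fires, +2 burnt (F count now 4)
Step 7: +4 fires, +4 burnt (F count now 4)
Step 8: +2 fires, +4 burnt (F count now 2)
Step 9: +0 fires, +2 burnt (F count now 0)
Fire out after step 9
Initially T: 23, now '.': 29
Total burnt (originally-T cells now '.'): 22

Answer: 22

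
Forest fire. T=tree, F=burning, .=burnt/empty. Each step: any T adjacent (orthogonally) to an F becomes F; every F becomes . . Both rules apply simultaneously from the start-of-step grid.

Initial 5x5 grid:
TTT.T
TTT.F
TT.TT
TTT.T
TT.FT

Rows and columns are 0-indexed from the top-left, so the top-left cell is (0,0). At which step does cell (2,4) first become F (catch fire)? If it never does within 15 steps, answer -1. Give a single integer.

Step 1: cell (2,4)='F' (+3 fires, +2 burnt)
  -> target ignites at step 1
Step 2: cell (2,4)='.' (+2 fires, +3 burnt)
Step 3: cell (2,4)='.' (+0 fires, +2 burnt)
  fire out at step 3

1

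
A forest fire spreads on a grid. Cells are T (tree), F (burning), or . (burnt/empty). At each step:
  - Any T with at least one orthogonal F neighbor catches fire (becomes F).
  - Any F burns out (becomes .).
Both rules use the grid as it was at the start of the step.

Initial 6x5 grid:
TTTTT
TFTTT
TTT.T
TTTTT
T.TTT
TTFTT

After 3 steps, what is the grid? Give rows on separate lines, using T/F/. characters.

Step 1: 7 trees catch fire, 2 burn out
  TFTTT
  F.FTT
  TFT.T
  TTTTT
  T.FTT
  TF.FT
Step 2: 10 trees catch fire, 7 burn out
  F.FTT
  ...FT
  F.F.T
  TFFTT
  T..FT
  F...F
Step 3: 6 trees catch fire, 10 burn out
  ...FT
  ....F
  ....T
  F..FT
  F...F
  .....

...FT
....F
....T
F..FT
F...F
.....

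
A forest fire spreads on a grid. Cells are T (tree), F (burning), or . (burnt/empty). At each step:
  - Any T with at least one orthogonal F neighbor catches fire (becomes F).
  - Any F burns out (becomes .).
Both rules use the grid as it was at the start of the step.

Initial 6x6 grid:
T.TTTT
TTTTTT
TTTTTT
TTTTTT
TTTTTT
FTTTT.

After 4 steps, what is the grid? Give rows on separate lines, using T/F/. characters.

Step 1: 2 trees catch fire, 1 burn out
  T.TTTT
  TTTTTT
  TTTTTT
  TTTTTT
  FTTTTT
  .FTTT.
Step 2: 3 trees catch fire, 2 burn out
  T.TTTT
  TTTTTT
  TTTTTT
  FTTTTT
  .FTTTT
  ..FTT.
Step 3: 4 trees catch fire, 3 burn out
  T.TTTT
  TTTTTT
  FTTTTT
  .FTTTT
  ..FTTT
  ...FT.
Step 4: 5 trees catch fire, 4 burn out
  T.TTTT
  FTTTTT
  .FTTTT
  ..FTTT
  ...FTT
  ....F.

T.TTTT
FTTTTT
.FTTTT
..FTTT
...FTT
....F.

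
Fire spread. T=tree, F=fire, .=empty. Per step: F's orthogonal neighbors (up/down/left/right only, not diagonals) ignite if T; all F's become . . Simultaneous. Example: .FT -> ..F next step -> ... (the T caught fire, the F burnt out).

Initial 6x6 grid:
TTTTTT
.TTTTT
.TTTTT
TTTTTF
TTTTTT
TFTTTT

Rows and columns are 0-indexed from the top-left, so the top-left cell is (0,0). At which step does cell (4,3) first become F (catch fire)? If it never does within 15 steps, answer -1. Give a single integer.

Step 1: cell (4,3)='T' (+6 fires, +2 burnt)
Step 2: cell (4,3)='T' (+9 fires, +6 burnt)
Step 3: cell (4,3)='F' (+8 fires, +9 burnt)
  -> target ignites at step 3
Step 4: cell (4,3)='.' (+4 fires, +8 burnt)
Step 5: cell (4,3)='.' (+3 fires, +4 burnt)
Step 6: cell (4,3)='.' (+2 fires, +3 burnt)
Step 7: cell (4,3)='.' (+0 fires, +2 burnt)
  fire out at step 7

3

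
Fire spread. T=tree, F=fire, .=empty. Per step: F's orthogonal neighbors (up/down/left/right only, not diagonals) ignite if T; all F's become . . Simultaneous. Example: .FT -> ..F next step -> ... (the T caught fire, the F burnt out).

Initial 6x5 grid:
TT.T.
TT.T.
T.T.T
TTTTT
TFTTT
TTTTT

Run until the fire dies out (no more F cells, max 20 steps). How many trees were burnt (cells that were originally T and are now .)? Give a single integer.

Answer: 21

Derivation:
Step 1: +4 fires, +1 burnt (F count now 4)
Step 2: +5 fires, +4 burnt (F count now 5)
Step 3: +5 fires, +5 burnt (F count now 5)
Step 4: +3 fires, +5 burnt (F count now 3)
Step 5: +3 fires, +3 burnt (F count now 3)
Step 6: +1 fires, +3 burnt (F count now 1)
Step 7: +0 fires, +1 burnt (F count now 0)
Fire out after step 7
Initially T: 23, now '.': 28
Total burnt (originally-T cells now '.'): 21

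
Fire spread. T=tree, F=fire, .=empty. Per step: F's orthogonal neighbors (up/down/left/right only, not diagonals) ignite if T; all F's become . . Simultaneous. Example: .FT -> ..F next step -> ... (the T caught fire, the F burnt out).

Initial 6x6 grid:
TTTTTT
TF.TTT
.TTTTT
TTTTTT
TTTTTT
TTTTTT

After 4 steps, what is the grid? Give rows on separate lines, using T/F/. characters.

Step 1: 3 trees catch fire, 1 burn out
  TFTTTT
  F..TTT
  .FTTTT
  TTTTTT
  TTTTTT
  TTTTTT
Step 2: 4 trees catch fire, 3 burn out
  F.FTTT
  ...TTT
  ..FTTT
  TFTTTT
  TTTTTT
  TTTTTT
Step 3: 5 trees catch fire, 4 burn out
  ...FTT
  ...TTT
  ...FTT
  F.FTTT
  TFTTTT
  TTTTTT
Step 4: 7 trees catch fire, 5 burn out
  ....FT
  ...FTT
  ....FT
  ...FTT
  F.FTTT
  TFTTTT

....FT
...FTT
....FT
...FTT
F.FTTT
TFTTTT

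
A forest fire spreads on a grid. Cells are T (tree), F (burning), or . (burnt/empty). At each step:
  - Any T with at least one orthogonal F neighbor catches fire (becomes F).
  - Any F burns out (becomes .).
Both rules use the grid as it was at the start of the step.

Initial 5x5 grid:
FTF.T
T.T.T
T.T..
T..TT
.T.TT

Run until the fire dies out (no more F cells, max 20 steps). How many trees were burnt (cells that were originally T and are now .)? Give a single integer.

Answer: 6

Derivation:
Step 1: +3 fires, +2 burnt (F count now 3)
Step 2: +2 fires, +3 burnt (F count now 2)
Step 3: +1 fires, +2 burnt (F count now 1)
Step 4: +0 fires, +1 burnt (F count now 0)
Fire out after step 4
Initially T: 13, now '.': 18
Total burnt (originally-T cells now '.'): 6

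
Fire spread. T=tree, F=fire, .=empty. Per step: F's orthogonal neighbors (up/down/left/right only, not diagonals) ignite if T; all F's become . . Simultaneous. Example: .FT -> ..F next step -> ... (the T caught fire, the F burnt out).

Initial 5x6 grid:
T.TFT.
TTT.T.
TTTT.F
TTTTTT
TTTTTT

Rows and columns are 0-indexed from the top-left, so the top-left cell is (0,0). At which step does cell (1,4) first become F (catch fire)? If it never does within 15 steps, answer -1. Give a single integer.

Step 1: cell (1,4)='T' (+3 fires, +2 burnt)
Step 2: cell (1,4)='F' (+4 fires, +3 burnt)
  -> target ignites at step 2
Step 3: cell (1,4)='.' (+4 fires, +4 burnt)
Step 4: cell (1,4)='.' (+5 fires, +4 burnt)
Step 5: cell (1,4)='.' (+4 fires, +5 burnt)
Step 6: cell (1,4)='.' (+2 fires, +4 burnt)
Step 7: cell (1,4)='.' (+1 fires, +2 burnt)
Step 8: cell (1,4)='.' (+0 fires, +1 burnt)
  fire out at step 8

2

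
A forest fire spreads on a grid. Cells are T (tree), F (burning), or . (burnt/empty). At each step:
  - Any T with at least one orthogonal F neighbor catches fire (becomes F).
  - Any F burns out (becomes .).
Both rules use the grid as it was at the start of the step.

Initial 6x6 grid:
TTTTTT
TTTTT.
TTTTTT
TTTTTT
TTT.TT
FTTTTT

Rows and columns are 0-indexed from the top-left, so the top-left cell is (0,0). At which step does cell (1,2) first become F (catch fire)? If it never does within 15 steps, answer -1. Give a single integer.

Step 1: cell (1,2)='T' (+2 fires, +1 burnt)
Step 2: cell (1,2)='T' (+3 fires, +2 burnt)
Step 3: cell (1,2)='T' (+4 fires, +3 burnt)
Step 4: cell (1,2)='T' (+4 fires, +4 burnt)
Step 5: cell (1,2)='T' (+6 fires, +4 burnt)
Step 6: cell (1,2)='F' (+5 fires, +6 burnt)
  -> target ignites at step 6
Step 7: cell (1,2)='.' (+4 fires, +5 burnt)
Step 8: cell (1,2)='.' (+3 fires, +4 burnt)
Step 9: cell (1,2)='.' (+1 fires, +3 burnt)
Step 10: cell (1,2)='.' (+1 fires, +1 burnt)
Step 11: cell (1,2)='.' (+0 fires, +1 burnt)
  fire out at step 11

6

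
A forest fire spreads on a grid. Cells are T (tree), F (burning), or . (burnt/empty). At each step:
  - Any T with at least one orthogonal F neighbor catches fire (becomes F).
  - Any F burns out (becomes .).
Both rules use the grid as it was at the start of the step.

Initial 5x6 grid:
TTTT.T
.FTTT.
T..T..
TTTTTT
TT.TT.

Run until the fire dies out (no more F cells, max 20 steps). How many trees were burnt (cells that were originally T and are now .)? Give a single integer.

Answer: 19

Derivation:
Step 1: +2 fires, +1 burnt (F count now 2)
Step 2: +3 fires, +2 burnt (F count now 3)
Step 3: +3 fires, +3 burnt (F count now 3)
Step 4: +1 fires, +3 burnt (F count now 1)
Step 5: +3 fires, +1 burnt (F count now 3)
Step 6: +3 fires, +3 burnt (F count now 3)
Step 7: +2 fires, +3 burnt (F count now 2)
Step 8: +2 fires, +2 burnt (F count now 2)
Step 9: +0 fires, +2 burnt (F count now 0)
Fire out after step 9
Initially T: 20, now '.': 29
Total burnt (originally-T cells now '.'): 19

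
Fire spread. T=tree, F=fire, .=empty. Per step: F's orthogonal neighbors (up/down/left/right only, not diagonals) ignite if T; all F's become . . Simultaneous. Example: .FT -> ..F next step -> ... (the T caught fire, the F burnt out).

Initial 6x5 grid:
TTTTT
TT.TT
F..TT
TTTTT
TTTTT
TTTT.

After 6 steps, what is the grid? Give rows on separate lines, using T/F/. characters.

Step 1: 2 trees catch fire, 1 burn out
  TTTTT
  FT.TT
  ...TT
  FTTTT
  TTTTT
  TTTT.
Step 2: 4 trees catch fire, 2 burn out
  FTTTT
  .F.TT
  ...TT
  .FTTT
  FTTTT
  TTTT.
Step 3: 4 trees catch fire, 4 burn out
  .FTTT
  ...TT
  ...TT
  ..FTT
  .FTTT
  FTTT.
Step 4: 4 trees catch fire, 4 burn out
  ..FTT
  ...TT
  ...TT
  ...FT
  ..FTT
  .FTT.
Step 5: 5 trees catch fire, 4 burn out
  ...FT
  ...TT
  ...FT
  ....F
  ...FT
  ..FT.
Step 6: 5 trees catch fire, 5 burn out
  ....F
  ...FT
  ....F
  .....
  ....F
  ...F.

....F
...FT
....F
.....
....F
...F.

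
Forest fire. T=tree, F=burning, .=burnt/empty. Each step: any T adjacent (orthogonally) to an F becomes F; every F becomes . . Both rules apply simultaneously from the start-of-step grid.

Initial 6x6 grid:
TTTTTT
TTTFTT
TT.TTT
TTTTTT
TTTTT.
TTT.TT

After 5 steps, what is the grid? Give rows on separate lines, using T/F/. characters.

Step 1: 4 trees catch fire, 1 burn out
  TTTFTT
  TTF.FT
  TT.FTT
  TTTTTT
  TTTTT.
  TTT.TT
Step 2: 6 trees catch fire, 4 burn out
  TTF.FT
  TF...F
  TT..FT
  TTTFTT
  TTTTT.
  TTT.TT
Step 3: 8 trees catch fire, 6 burn out
  TF...F
  F.....
  TF...F
  TTF.FT
  TTTFT.
  TTT.TT
Step 4: 6 trees catch fire, 8 burn out
  F.....
  ......
  F.....
  TF...F
  TTF.F.
  TTT.TT
Step 5: 4 trees catch fire, 6 burn out
  ......
  ......
  ......
  F.....
  TF....
  TTF.FT

......
......
......
F.....
TF....
TTF.FT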